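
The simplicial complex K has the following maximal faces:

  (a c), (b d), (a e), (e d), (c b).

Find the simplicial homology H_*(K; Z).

H_0 ≅ Z,  H_1 ≅ Z.

Order the vertices as a < b < c < d < e. Listing each simplex with vertices in this order, K has dimension 1 with simplices:

  0-simplices (5): a, b, c, d, e
  1-simplices (5): ac, ae, bc, bd, de

so the chain groups are C_0 ≅ Z^5, C_1 ≅ Z^5.

∂_1: C_1 → C_0 is given by ∂[p,q] = [q] − [p].
The 5×5 boundary matrix has rank 4 and Smith normal form diag(1,1,1,1).

Computing H_k = (kernel of ∂_k) / (image of ∂_{k+1}):

  H_0: rank C_0 − rank ∂_1 = 5 − 4 = 1, and the invariant factors of ∂_1 are all 1, so H_0 = Z.
  H_1: rank ker ∂_1 − rank ∂_2 = (5 − 4) − 0 = 1, and there is no ∂_2, so H_1 = Z.

(K is a triangulation of the circle S^1.)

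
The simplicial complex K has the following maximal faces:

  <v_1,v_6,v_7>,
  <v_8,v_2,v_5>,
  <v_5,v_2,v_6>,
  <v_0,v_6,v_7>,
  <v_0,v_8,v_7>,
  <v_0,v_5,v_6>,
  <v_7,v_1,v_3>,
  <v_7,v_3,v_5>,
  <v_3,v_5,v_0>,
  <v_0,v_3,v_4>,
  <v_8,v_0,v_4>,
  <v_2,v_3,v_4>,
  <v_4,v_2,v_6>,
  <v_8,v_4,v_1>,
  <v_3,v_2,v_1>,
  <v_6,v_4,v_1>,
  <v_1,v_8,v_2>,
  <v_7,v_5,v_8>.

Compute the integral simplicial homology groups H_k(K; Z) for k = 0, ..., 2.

We work with the vertex ordering v_0 < v_1 < v_2 < v_3 < v_4 < v_5 < v_6 < v_7 < v_8. The simplices of K, each written with vertices in increasing order, are:

  0-simplices (9): [v_0], [v_1], [v_2], [v_3], [v_4], [v_5], [v_6], [v_7], [v_8]
  1-simplices (27): (27 of them)
  2-simplices (18): (18 of them)

Hence C_0 ≅ Z^9, C_1 ≅ Z^27, C_2 ≅ Z^18.

The boundary map ∂_1: C_1 → C_0 sends each edge [p,q] (with p < q) to q − p. For instance
  ∂[v_5,v_8] = [v_8] − [v_5].
As a 9×27 matrix over Z this has rank 8, with invariant factors (1,1,1,1,1,1,1,1).

The boundary map ∂_2: C_2 → C_1 sends each 2-simplex [p,q,r] to [q,r] − [p,r] + [p,q]. For instance
  ∂[v_0,v_4,v_8] = [v_4,v_8] − [v_0,v_8] + [v_0,v_4],
  ∂[v_1,v_2,v_8] = [v_2,v_8] − [v_1,v_8] + [v_1,v_2].
As a 27×18 matrix over Z this has rank 18, with invariant factors (1,1,1,1,1,1,1,1,1,1,1,1,1,1,1,1,1,2).

Computing H_k = (kernel of ∂_k) / (image of ∂_{k+1}):

  H_0: rank C_0 − rank ∂_1 = 9 − 8 = 1, and the invariant factors of ∂_1 are all 1, so H_0 ≅ Z.
  H_1: rank ker ∂_1 − rank ∂_2 = (27 − 8) − 18 = 1, and ∂_2 has invariant factor 2 > 1, so H_1 ≅ Z ⊕ Z/2Z.
  H_2: rank ker ∂_2 − rank ∂_3 = (18 − 18) − 0 = 0, and there is no ∂_3, so H_2 ≅ 0.

As a check, the Euler characteristic is 9 − 27 + 18 = 0, which agrees with 1 − 1 + 0 = 0.
(K is a triangulation of the Klein bottle.)

H_0 ≅ Z,  H_1 ≅ Z ⊕ Z/2Z,  H_2 = 0.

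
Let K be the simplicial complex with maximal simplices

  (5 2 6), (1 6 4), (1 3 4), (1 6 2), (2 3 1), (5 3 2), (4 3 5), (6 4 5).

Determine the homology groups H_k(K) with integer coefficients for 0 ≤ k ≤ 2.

H_0 = Z,  H_1 = 0,  H_2 = Z.

Take the total order 1 < 2 < 3 < 4 < 5 < 6 on the vertex set. Then K (dimension 2) consists of the simplices:

  0-simplices (6): [1], [2], [3], [4], [5], [6]
  1-simplices (12): [1,2], [1,3], [1,4], [1,6], [2,3], [2,5], [2,6], [3,4], [3,5], [4,5], [4,6], [5,6]
  2-simplices (8): [1,2,3], [1,2,6], [1,3,4], [1,4,6], [2,3,5], [2,5,6], [3,4,5], [4,5,6]

so the chain groups are C_0 ≅ Z^6, C_1 ≅ Z^12, C_2 ≅ Z^8.

Boundary ∂_1: C_1 → C_0 is given by ∂[p,q] = [q] − [p]. For instance
  ∂[2,6] = [6] − [2].
As a 6×12 matrix over Z this has rank 5, with invariant factors (1,1,1,1,1).

∂_2: C_2 → C_1 maps a triangle to the signed sum of its edges. For instance
  ∂[1,2,3] = [2,3] − [1,3] + [1,2],
  ∂[1,4,6] = [4,6] − [1,6] + [1,4].
As a 12×8 matrix over Z this has rank 7, with invariant factors (1,1,1,1,1,1,1).

From H_k ≅ ker(∂_k) / im(∂_{k+1}) we obtain:

  H_0: rank C_0 − rank ∂_1 = 6 − 5 = 1, and the invariant factors of ∂_1 are all 1, so H_0 = Z.
  H_1: rank ker ∂_1 − rank ∂_2 = (12 − 5) − 7 = 0, and the invariant factors of ∂_2 are all 1, so H_1 = 0.
  H_2: rank ker ∂_2 − rank ∂_3 = (8 − 7) − 0 = 1, and there is no ∂_3, so H_2 = Z.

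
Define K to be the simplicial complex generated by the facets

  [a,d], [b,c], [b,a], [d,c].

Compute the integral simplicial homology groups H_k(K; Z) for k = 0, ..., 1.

Take the total order a < b < c < d on the vertex set. Then K (dimension 1) consists of the simplices:

  0-simplices (4): a, b, c, d
  1-simplices (4): ab, ad, bc, cd

giving chain groups C_0 ≅ Z^4, C_1 ≅ Z^4.

Boundary ∂_1: C_1 → C_0 maps an edge to its endpoints' difference, ∂[p,q] = q − p. For instance
  ∂ad = d − a.
The resulting 4×4 matrix has rank 3, and its Smith normal form has invariant factors (1,1,1).

Computing H_k = (kernel of ∂_k) / (image of ∂_{k+1}):

  H_0: rank C_0 − rank ∂_1 = 4 − 3 = 1, and the invariant factors of ∂_1 are all 1, so H_0 ≅ Z.
  H_1: rank ker ∂_1 − rank ∂_2 = (4 − 3) − 0 = 1, and there is no ∂_2, so H_1 ≅ Z.

As a check, the Euler characteristic is 4 − 4 = 0, which agrees with 1 − 1 = 0.
(K is a triangulation of the circle S^1.)

H_0 ≅ Z,  H_1 ≅ Z.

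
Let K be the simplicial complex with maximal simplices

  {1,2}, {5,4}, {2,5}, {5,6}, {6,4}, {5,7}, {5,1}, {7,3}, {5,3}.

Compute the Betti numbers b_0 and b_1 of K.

b_0 = 1, b_1 = 3.

Take the total order 1 < 2 < 3 < 4 < 5 < 6 < 7 on the vertex set. Then K (dimension 1) consists of the simplices:

  0-simplices (7): [1], [2], [3], [4], [5], [6], [7]
  1-simplices (9): [1,2], [1,5], [2,5], [3,5], [3,7], [4,5], [4,6], [5,6], [5,7]

Hence C_0 ≅ Z^7, C_1 ≅ Z^9.

∂_1: C_1 → C_0 sends each edge [p,q] (with p < q) to q − p. For instance
  ∂[4,6] = [6] − [4].
This gives a 7×9 integer matrix of rank 6; reducing to Smith normal form yields diagonal entries (1,1,1,1,1,1).

Now H_k = ker ∂_k / im ∂_{k+1}, so:

  H_0: rank C_0 − rank ∂_1 = 7 − 6 = 1, and the invariant factors of ∂_1 are all 1, so H_0 = Z.
  H_1: rank ker ∂_1 − rank ∂_2 = (9 − 6) − 0 = 3, and there is no ∂_2, so H_1 = Z^3.

As a check, the Euler characteristic is 7 − 9 = -2, which agrees with 1 − 3 = -2.

Hence the Betti numbers are b_0 = 1, b_1 = 3.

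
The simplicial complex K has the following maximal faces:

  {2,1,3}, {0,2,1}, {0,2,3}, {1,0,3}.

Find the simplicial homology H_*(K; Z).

K has 4 vertices, 6 edges, 4 triangles.
rank ∂_0 = 0, rank ∂_1 = 3 ⇒ b_0 = 4 − 0 − 3 = 1; all invariant factors of ∂_1 are 1 so no torsion. So H_0 ≅ Z.
rank ∂_1 = 3, rank ∂_2 = 3 ⇒ b_1 = 6 − 3 − 3 = 0; all invariant factors of ∂_2 are 1 so no torsion. So H_1 ≅ 0.
rank ∂_2 = 3, rank ∂_3 = 0 ⇒ b_2 = 4 − 3 − 0 = 1. So H_2 ≅ Z.

H_0 = Z,  H_1 = 0,  H_2 = Z.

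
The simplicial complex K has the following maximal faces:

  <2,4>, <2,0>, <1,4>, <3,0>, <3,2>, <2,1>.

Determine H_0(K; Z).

K has 5 vertices, 6 edges.
rank ∂_0 = 0, rank ∂_1 = 4 ⇒ b_0 = 5 − 0 − 4 = 1; all invariant factors of ∂_1 are 1 so no torsion. So H_0 = Z.

H_0 = Z.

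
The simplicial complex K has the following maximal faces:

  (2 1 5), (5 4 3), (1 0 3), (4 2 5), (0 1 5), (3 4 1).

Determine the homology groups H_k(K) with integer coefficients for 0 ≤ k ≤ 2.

H_0 = Z,  H_1 = Z,  H_2 = 0.

Fix the vertex order 0 < 1 < 2 < 3 < 4 < 5 and write every simplex with vertices in increasing order. Then dim K = 2 and the simplices of K are:

  0-simplices (6): [0], [1], [2], [3], [4], [5]
  1-simplices (12): [0,1], [0,3], [0,5], [1,2], [1,3], [1,4], [1,5], [2,4], [2,5], [3,4], [3,5], [4,5]
  2-simplices (6): [0,1,3], [0,1,5], [1,2,5], [1,3,4], [2,4,5], [3,4,5]

giving chain groups C_0 ≅ Z^6, C_1 ≅ Z^12, C_2 ≅ Z^6.

The boundary map ∂_1: C_1 → C_0 is given by ∂[p,q] = [q] − [p]. For instance
  ∂[4,5] = [5] − [4].
The resulting 6×12 matrix has rank 5, and its Smith normal form has invariant factors (1,1,1,1,1).

The boundary map ∂_2: C_2 → C_1 maps a triangle to the signed sum of its edges. For instance
  ∂[1,3,4] = [3,4] − [1,4] + [1,3],
  ∂[0,1,3] = [1,3] − [0,3] + [0,1].
The 12×6 boundary matrix has rank 6 and Smith normal form diag(1,1,1,1,1,1).

Now H_k = ker ∂_k / im ∂_{k+1}, so:

  H_0: rank C_0 − rank ∂_1 = 6 − 5 = 1, and the invariant factors of ∂_1 are all 1, so H_0 ≅ Z.
  H_1: rank ker ∂_1 − rank ∂_2 = (12 − 5) − 6 = 1, and the invariant factors of ∂_2 are all 1, so H_1 ≅ Z.
  H_2: rank ker ∂_2 − rank ∂_3 = (6 − 6) − 0 = 0, and there is no ∂_3, so H_2 ≅ 0.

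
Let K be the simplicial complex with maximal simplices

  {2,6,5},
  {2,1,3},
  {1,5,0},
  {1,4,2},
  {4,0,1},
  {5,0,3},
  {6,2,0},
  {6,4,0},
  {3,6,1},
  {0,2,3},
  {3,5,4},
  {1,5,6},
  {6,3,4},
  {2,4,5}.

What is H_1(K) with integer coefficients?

Take the total order 0 < 1 < 2 < 3 < 4 < 5 < 6 on the vertex set. Then K (dimension 2) consists of the simplices:

  0-simplices (7): [0], [1], [2], [3], [4], [5], [6]
  1-simplices (21): [0,1], [0,2], [0,3], [0,4], [0,5], [0,6], [1,2], [1,3], [1,4], [1,5], [1,6], [2,3], [2,4], [2,5], [2,6], [3,4], [3,5], [3,6], [4,5], [4,6], [5,6]
  2-simplices (14): [0,1,4], [0,1,5], [0,2,3], [0,2,6], [0,3,5], [0,4,6], [1,2,3], [1,2,4], [1,3,6], [1,5,6], [2,4,5], [2,5,6], [3,4,5], [3,4,6]

giving chain groups C_0 ≅ Z^7, C_1 ≅ Z^21, C_2 ≅ Z^14.

The boundary map ∂_1: C_1 → C_0 maps an edge to its endpoints' difference, ∂[p,q] = q − p. For instance
  ∂[1,2] = [2] − [1].
The resulting 7×21 matrix has rank 6, and its Smith normal form has invariant factors (1,1,1,1,1,1).

Boundary ∂_2: C_2 → C_1 maps a triangle to the signed sum of its edges. For instance
  ∂[2,4,5] = [4,5] − [2,5] + [2,4],
  ∂[0,2,3] = [2,3] − [0,3] + [0,2].
As a 21×14 matrix over Z this has rank 13, with invariant factors (1,1,1,1,1,1,1,1,1,1,1,1,1).

From H_k ≅ ker(∂_k) / im(∂_{k+1}) we obtain:

  H_1: rank ker ∂_1 − rank ∂_2 = (21 − 6) − 13 = 2, and the invariant factors of ∂_2 are all 1, so H_1 ≅ Z^2.

(K is a triangulation of the torus T^2.)

H_1 ≅ Z^2.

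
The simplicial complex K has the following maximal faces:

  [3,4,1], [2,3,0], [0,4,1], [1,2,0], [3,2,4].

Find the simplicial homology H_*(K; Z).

H_0 ≅ Z,  H_1 ≅ Z,  H_2 = 0.

K has 5 vertices, 10 edges, 5 triangles.
rank ∂_0 = 0, rank ∂_1 = 4 ⇒ b_0 = 5 − 0 − 4 = 1; all invariant factors of ∂_1 are 1 so no torsion. So H_0 ≅ Z.
rank ∂_1 = 4, rank ∂_2 = 5 ⇒ b_1 = 10 − 4 − 5 = 1; all invariant factors of ∂_2 are 1 so no torsion. So H_1 ≅ Z.
rank ∂_2 = 5, rank ∂_3 = 0 ⇒ b_2 = 5 − 5 − 0 = 0. So H_2 ≅ 0.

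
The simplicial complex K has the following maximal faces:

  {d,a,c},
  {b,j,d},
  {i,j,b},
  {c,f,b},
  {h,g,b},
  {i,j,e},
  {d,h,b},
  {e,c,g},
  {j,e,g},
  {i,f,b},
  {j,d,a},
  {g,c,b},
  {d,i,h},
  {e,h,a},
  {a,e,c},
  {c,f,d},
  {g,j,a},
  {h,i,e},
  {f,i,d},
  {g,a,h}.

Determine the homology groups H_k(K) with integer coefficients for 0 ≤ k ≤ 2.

H_0 ≅ Z,  H_1 ≅ Z ⊕ Z/2,  H_2 = 0.

Order the vertices as a < b < c < d < e < f < g < h < i < j. Listing each simplex with vertices in this order, K has dimension 2 with simplices:

  0-simplices (10): a, b, c, d, e, f, g, h, i, j
  1-simplices (30): ac, ad, ae, ag, ah, aj, bc, bd, bf, bg, bh, bi, bj, cd, ce, cf, cg, df, dh, di, dj, eg, eh, ei, ej, fi, gh, gj, hi, ij
  2-simplices (20): acd, ace, adj, aeh, agh, agj, bcf, bcg, bdh, bdj, bfi, bgh, bij, cdf, ceg, dfi, dhi, egj, ehi, eij

giving chain groups C_0 ≅ Z^10, C_1 ≅ Z^30, C_2 ≅ Z^20.

Boundary ∂_1: C_1 → C_0 is given by ∂[p,q] = [q] − [p]. For instance
  ∂cg = g − c.
The resulting 10×30 matrix has rank 9, and its Smith normal form has invariant factors (1,1,1,1,1,1,1,1,1).

∂_2: C_2 → C_1 sends each 2-simplex [p,q,r] to [q,r] − [p,r] + [p,q]. For instance
  ∂agj = gj − aj + ag,
  ∂bdj = dj − bj + bd.
The resulting 30×20 matrix has rank 20, and its Smith normal form has invariant factors (1,1,1,1,1,1,1,1,1,1,1,1,1,1,1,1,1,1,1,2).

Computing H_k = (kernel of ∂_k) / (image of ∂_{k+1}):

  H_0: rank C_0 − rank ∂_1 = 10 − 9 = 1, and the invariant factors of ∂_1 are all 1, so H_0 = Z.
  H_1: rank ker ∂_1 − rank ∂_2 = (30 − 9) − 20 = 1, and ∂_2 has invariant factor 2 > 1, so H_1 = Z ⊕ Z/2.
  H_2: rank ker ∂_2 − rank ∂_3 = (20 − 20) − 0 = 0, and there is no ∂_3, so H_2 = 0.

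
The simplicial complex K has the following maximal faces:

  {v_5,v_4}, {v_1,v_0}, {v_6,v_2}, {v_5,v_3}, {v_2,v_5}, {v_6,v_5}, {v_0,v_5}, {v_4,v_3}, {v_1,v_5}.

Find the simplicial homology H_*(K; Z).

H_0 = Z,  H_1 = Z^3.

Fix the vertex order v_0 < v_1 < v_2 < v_3 < v_4 < v_5 < v_6 and write every simplex with vertices in increasing order. Then dim K = 1 and the simplices of K are:

  0-simplices (7): [v_0], [v_1], [v_2], [v_3], [v_4], [v_5], [v_6]
  1-simplices (9): [v_0,v_1], [v_0,v_5], [v_1,v_5], [v_2,v_5], [v_2,v_6], [v_3,v_4], [v_3,v_5], [v_4,v_5], [v_5,v_6]

giving chain groups C_0 ≅ Z^7, C_1 ≅ Z^9.

The boundary map ∂_1: C_1 → C_0 is given by ∂[p,q] = [q] − [p]. For instance
  ∂[v_2,v_6] = [v_6] − [v_2].
This gives a 7×9 integer matrix of rank 6; reducing to Smith normal form yields diagonal entries (1,1,1,1,1,1).

Reading off H_k = ker ∂_k / im ∂_{k+1}:

  H_0: rank C_0 − rank ∂_1 = 7 − 6 = 1, and the invariant factors of ∂_1 are all 1, so H_0 ≅ Z.
  H_1: rank ker ∂_1 − rank ∂_2 = (9 − 6) − 0 = 3, and there is no ∂_2, so H_1 ≅ Z^3.

As a check, the Euler characteristic is 7 − 9 = -2, which agrees with 1 − 3 = -2.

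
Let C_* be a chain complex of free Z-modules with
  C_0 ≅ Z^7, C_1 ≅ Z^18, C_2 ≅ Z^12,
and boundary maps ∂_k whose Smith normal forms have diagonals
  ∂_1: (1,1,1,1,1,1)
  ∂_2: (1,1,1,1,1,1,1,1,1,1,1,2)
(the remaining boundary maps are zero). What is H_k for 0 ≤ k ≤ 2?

H_0 ≅ Z,  H_1 ≅ Z/2Z,  H_2 = 0.

H_0: b_0 = 7 − 0 − 6 = 1; torsion from ∂_1 factors > 1: none. So H_0 ≅ Z.
H_1: b_1 = 18 − 6 − 12 = 0; torsion from ∂_2 factors > 1: [2]. So H_1 ≅ Z/2Z.
H_2: b_2 = 12 − 12 − 0 = 0; torsion from ∂_3 factors > 1: none. So H_2 ≅ 0.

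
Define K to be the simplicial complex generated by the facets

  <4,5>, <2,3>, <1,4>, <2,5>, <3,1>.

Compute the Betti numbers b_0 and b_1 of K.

b_0 = 1, b_1 = 1.

Fix the vertex order 1 < 2 < 3 < 4 < 5 and write every simplex with vertices in increasing order. Then dim K = 1 and the simplices of K are:

  0-simplices (5): [1], [2], [3], [4], [5]
  1-simplices (5): [1,3], [1,4], [2,3], [2,5], [4,5]

giving chain groups C_0 ≅ Z^5, C_1 ≅ Z^5.

The boundary map ∂_1: C_1 → C_0 is given by ∂[p,q] = [q] − [p]. For instance
  ∂[4,5] = [5] − [4].
As a 5×5 matrix over Z this has rank 4, with invariant factors (1,1,1,1).

Computing H_k = (kernel of ∂_k) / (image of ∂_{k+1}):

  H_0: rank C_0 − rank ∂_1 = 5 − 4 = 1, and the invariant factors of ∂_1 are all 1, so H_0 = Z.
  H_1: rank ker ∂_1 − rank ∂_2 = (5 − 4) − 0 = 1, and there is no ∂_2, so H_1 = Z.

Hence the Betti numbers are b_0 = 1, b_1 = 1.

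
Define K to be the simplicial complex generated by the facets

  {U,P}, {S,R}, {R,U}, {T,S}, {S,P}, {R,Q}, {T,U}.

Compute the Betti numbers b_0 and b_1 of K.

b_0 = 1, b_1 = 2.

K has 6 vertices, 7 edges.
rank ∂_0 = 0, rank ∂_1 = 5 ⇒ b_0 = 6 − 0 − 5 = 1; all invariant factors of ∂_1 are 1 so no torsion. So H_0 = Z.
rank ∂_1 = 5, rank ∂_2 = 0 ⇒ b_1 = 7 − 5 − 0 = 2. So H_1 = Z^2.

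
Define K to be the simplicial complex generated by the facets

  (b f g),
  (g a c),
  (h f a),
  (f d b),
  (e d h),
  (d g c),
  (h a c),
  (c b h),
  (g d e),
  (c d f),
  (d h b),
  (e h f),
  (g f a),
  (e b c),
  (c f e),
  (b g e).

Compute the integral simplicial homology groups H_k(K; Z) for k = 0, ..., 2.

Take the total order a < b < c < d < e < f < g < h on the vertex set. Then K (dimension 2) consists of the simplices:

  0-simplices (8): a, b, c, d, e, f, g, h
  1-simplices (24): ac, af, ag, ah, bc, bd, be, bf, bg, bh, cd, ce, cf, cg, ch, de, df, dg, dh, ef, eg, eh, fg, fh
  2-simplices (16): acg, ach, afg, afh, bce, bch, bdf, bdh, beg, bfg, cdf, cdg, cef, deg, deh, efh

Hence C_0 ≅ Z^8, C_1 ≅ Z^24, C_2 ≅ Z^16.

Boundary ∂_1: C_1 → C_0 sends each edge [p,q] (with p < q) to q − p.
This gives a 8×24 integer matrix of rank 7; reducing to Smith normal form yields diagonal entries (1,1,1,1,1,1,1).

∂_2: C_2 → C_1 sends each 2-simplex [p,q,r] to [q,r] − [p,r] + [p,q]. For instance
  ∂deh = eh − dh + de,
  ∂bfg = fg − bg + bf.
The resulting 24×16 matrix has rank 15, and its Smith normal form has invariant factors (1,1,1,1,1,1,1,1,1,1,1,1,1,1,1).

Now H_k = ker ∂_k / im ∂_{k+1}, so:

  H_0: rank C_0 − rank ∂_1 = 8 − 7 = 1, and the invariant factors of ∂_1 are all 1, so H_0 = Z.
  H_1: rank ker ∂_1 − rank ∂_2 = (24 − 7) − 15 = 2, and the invariant factors of ∂_2 are all 1, so H_1 = Z^2.
  H_2: rank ker ∂_2 − rank ∂_3 = (16 − 15) − 0 = 1, and there is no ∂_3, so H_2 = Z.

As a check, the Euler characteristic is 8 − 24 + 16 = 0, which agrees with 1 − 2 + 1 = 0.

H_0 ≅ Z,  H_1 ≅ Z^2,  H_2 ≅ Z.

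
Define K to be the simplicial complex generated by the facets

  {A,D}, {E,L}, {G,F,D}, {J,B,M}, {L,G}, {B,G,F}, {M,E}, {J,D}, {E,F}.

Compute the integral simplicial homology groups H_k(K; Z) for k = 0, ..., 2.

H_0 ≅ Z,  H_1 ≅ Z^3,  H_2 = 0.

We work with the vertex ordering A < B < D < E < F < G < J < L < M. The simplices of K, each written with vertices in increasing order, are:

  0-simplices (9): A, B, D, E, F, G, J, L, M
  1-simplices (14): AD, BF, BG, BJ, BM, DF, DG, DJ, EF, EL, EM, FG, GL, JM
  2-simplices (3): BFG, BJM, DFG

so the chain groups are C_0 ≅ Z^9, C_1 ≅ Z^14, C_2 ≅ Z^3.

Boundary ∂_1: C_1 → C_0 sends each edge [p,q] (with p < q) to q − p. For instance
  ∂DJ = J − D.
The 9×14 boundary matrix has rank 8 and Smith normal form diag(1,1,1,1,1,1,1,1).

Boundary ∂_2: C_2 → C_1 sends each 2-simplex [p,q,r] to [q,r] − [p,r] + [p,q]. For instance
  ∂DFG = FG − DG + DF,
  ∂BFG = FG − BG + BF.
This gives a 14×3 integer matrix of rank 3; reducing to Smith normal form yields diagonal entries (1,1,1).

Computing H_k = (kernel of ∂_k) / (image of ∂_{k+1}):

  H_0: rank C_0 − rank ∂_1 = 9 − 8 = 1, and the invariant factors of ∂_1 are all 1, so H_0 = Z.
  H_1: rank ker ∂_1 − rank ∂_2 = (14 − 8) − 3 = 3, and the invariant factors of ∂_2 are all 1, so H_1 = Z^3.
  H_2: rank ker ∂_2 − rank ∂_3 = (3 − 3) − 0 = 0, and there is no ∂_3, so H_2 = 0.

As a check, the Euler characteristic is 9 − 14 + 3 = -2, which agrees with 1 − 3 + 0 = -2.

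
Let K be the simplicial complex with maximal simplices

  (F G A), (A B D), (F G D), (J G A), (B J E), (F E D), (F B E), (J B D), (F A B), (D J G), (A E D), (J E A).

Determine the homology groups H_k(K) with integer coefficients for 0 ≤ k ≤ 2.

H_0 ≅ Z,  H_1 ≅ Z/2,  H_2 = 0.

Order the vertices as A < B < D < E < F < G < J. Listing each simplex with vertices in this order, K has dimension 2 with simplices:

  0-simplices (7): A, B, D, E, F, G, J
  1-simplices (18): AB, AD, AE, AF, AG, AJ, BD, BE, BF, BJ, DE, DF, DG, DJ, EF, EJ, FG, GJ
  2-simplices (12): ABD, ABF, ADE, AEJ, AFG, AGJ, BDJ, BEF, BEJ, DEF, DFG, DGJ

so the chain groups are C_0 ≅ Z^7, C_1 ≅ Z^18, C_2 ≅ Z^12.

Boundary ∂_1: C_1 → C_0 sends each edge [p,q] (with p < q) to q − p. For instance
  ∂DE = E − D.
The 7×18 boundary matrix has rank 6 and Smith normal form diag(1,1,1,1,1,1).

The boundary map ∂_2: C_2 → C_1 acts by ∂[p,q,r] = [q,r] − [p,r] + [p,q]. For instance
  ∂DFG = FG − DG + DF,
  ∂ABD = BD − AD + AB.
The resulting 18×12 matrix has rank 12, and its Smith normal form has invariant factors (1,1,1,1,1,1,1,1,1,1,1,2).

From H_k ≅ ker(∂_k) / im(∂_{k+1}) we obtain:

  H_0: rank C_0 − rank ∂_1 = 7 − 6 = 1, and the invariant factors of ∂_1 are all 1, so H_0 ≅ Z.
  H_1: rank ker ∂_1 − rank ∂_2 = (18 − 6) − 12 = 0, and ∂_2 has invariant factor 2 > 1, so H_1 ≅ Z/2.
  H_2: rank ker ∂_2 − rank ∂_3 = (12 − 12) − 0 = 0, and there is no ∂_3, so H_2 ≅ 0.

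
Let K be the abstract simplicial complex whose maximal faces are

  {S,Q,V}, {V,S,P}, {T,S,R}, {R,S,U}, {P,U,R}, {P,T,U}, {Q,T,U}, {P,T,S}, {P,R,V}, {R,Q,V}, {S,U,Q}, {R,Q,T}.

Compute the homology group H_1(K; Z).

H_1 = Z/2.

Take the total order P < Q < R < S < T < U < V on the vertex set. Then K (dimension 2) consists of the simplices:

  0-simplices (7): P, Q, R, S, T, U, V
  1-simplices (18): PR, PS, PT, PU, PV, QR, QS, QT, QU, QV, RS, RT, RU, RV, ST, SU, SV, TU
  2-simplices (12): PRU, PRV, PST, PSV, PTU, QRT, QRV, QSU, QSV, QTU, RST, RSU

Hence C_0 ≅ Z^7, C_1 ≅ Z^18, C_2 ≅ Z^12.

∂_1: C_1 → C_0 maps an edge to its endpoints' difference, ∂[p,q] = q − p. For instance
  ∂QS = S − Q.
The resulting 7×18 matrix has rank 6, and its Smith normal form has invariant factors (1,1,1,1,1,1).

The boundary map ∂_2: C_2 → C_1 acts by ∂[p,q,r] = [q,r] − [p,r] + [p,q]. For instance
  ∂PSV = SV − PV + PS,
  ∂QRV = RV − QV + QR.
The 18×12 boundary matrix has rank 12 and Smith normal form diag(1,1,1,1,1,1,1,1,1,1,1,2).

Reading off H_k = ker ∂_k / im ∂_{k+1}:

  H_1: rank ker ∂_1 − rank ∂_2 = (18 − 6) − 12 = 0, and ∂_2 has invariant factor 2 > 1, so H_1 = Z/2.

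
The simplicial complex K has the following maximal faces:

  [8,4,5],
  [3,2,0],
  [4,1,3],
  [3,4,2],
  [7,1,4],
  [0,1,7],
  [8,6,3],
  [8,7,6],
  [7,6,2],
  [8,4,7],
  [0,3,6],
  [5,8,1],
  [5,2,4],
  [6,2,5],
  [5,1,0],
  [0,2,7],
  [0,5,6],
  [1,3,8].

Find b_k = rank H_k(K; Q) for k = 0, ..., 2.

Order the vertices as 0 < 1 < 2 < 3 < 4 < 5 < 6 < 7 < 8. Listing each simplex with vertices in this order, K has dimension 2 with simplices:

  0-simplices (9): [0], [1], [2], [3], [4], [5], [6], [7], [8]
  1-simplices (27): (27 of them)
  2-simplices (18): [0,1,5], [0,1,7], [0,2,3], [0,2,7], [0,3,6], [0,5,6], [1,3,4], [1,3,8], [1,4,7], [1,5,8], [2,3,4], [2,4,5], [2,5,6], [2,6,7], [3,6,8], [4,5,8], [4,7,8], [6,7,8]

giving chain groups C_0 ≅ Z^9, C_1 ≅ Z^27, C_2 ≅ Z^18.

Boundary ∂_1: C_1 → C_0 is given by ∂[p,q] = [q] − [p]. For instance
  ∂[1,4] = [4] − [1].
The resulting 9×27 matrix has rank 8, and its Smith normal form has invariant factors (1,1,1,1,1,1,1,1).

∂_2: C_2 → C_1 maps a triangle to the signed sum of its edges. For instance
  ∂[2,3,4] = [3,4] − [2,4] + [2,3],
  ∂[0,5,6] = [5,6] − [0,6] + [0,5].
The 27×18 boundary matrix has rank 18 and Smith normal form diag(1,1,1,1,1,1,1,1,1,1,1,1,1,1,1,1,1,2).

Computing H_k = (kernel of ∂_k) / (image of ∂_{k+1}):

  H_0: rank C_0 − rank ∂_1 = 9 − 8 = 1, and the invariant factors of ∂_1 are all 1, so H_0 = Z.
  H_1: rank ker ∂_1 − rank ∂_2 = (27 − 8) − 18 = 1, and ∂_2 has invariant factor 2 > 1, so H_1 = Z ⊕ Z/2Z.
  H_2: rank ker ∂_2 − rank ∂_3 = (18 − 18) − 0 = 0, and there is no ∂_3, so H_2 = 0.

As a check, the Euler characteristic is 9 − 27 + 18 = 0, which agrees with 1 − 1 + 0 = 0.

Hence the Betti numbers are b_0 = 1, b_1 = 1, b_2 = 0.

b_0 = 1, b_1 = 1, b_2 = 0.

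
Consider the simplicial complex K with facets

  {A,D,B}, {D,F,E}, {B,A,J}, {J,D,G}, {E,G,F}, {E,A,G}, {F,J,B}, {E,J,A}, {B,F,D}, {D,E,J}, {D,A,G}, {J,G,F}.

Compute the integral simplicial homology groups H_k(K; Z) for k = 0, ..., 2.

Fix the vertex order A < B < D < E < F < G < J and write every simplex with vertices in increasing order. Then dim K = 2 and the simplices of K are:

  0-simplices (7): A, B, D, E, F, G, J
  1-simplices (18): AB, AD, AE, AG, AJ, BD, BF, BJ, DE, DF, DG, DJ, EF, EG, EJ, FG, FJ, GJ
  2-simplices (12): ABD, ABJ, ADG, AEG, AEJ, BDF, BFJ, DEF, DEJ, DGJ, EFG, FGJ

so the chain groups are C_0 ≅ Z^7, C_1 ≅ Z^18, C_2 ≅ Z^12.

The boundary map ∂_1: C_1 → C_0 sends each edge [p,q] (with p < q) to q − p.
The 7×18 boundary matrix has rank 6 and Smith normal form diag(1,1,1,1,1,1).

∂_2: C_2 → C_1 acts by ∂[p,q,r] = [q,r] − [p,r] + [p,q]. For instance
  ∂BFJ = FJ − BJ + BF,
  ∂EFG = FG − EG + EF.
This gives a 18×12 integer matrix of rank 12; reducing to Smith normal form yields diagonal entries (1,1,1,1,1,1,1,1,1,1,1,2).

From H_k ≅ ker(∂_k) / im(∂_{k+1}) we obtain:

  H_0: rank C_0 − rank ∂_1 = 7 − 6 = 1, and the invariant factors of ∂_1 are all 1, so H_0 = Z.
  H_1: rank ker ∂_1 − rank ∂_2 = (18 − 6) − 12 = 0, and ∂_2 has invariant factor 2 > 1, so H_1 = Z/2Z.
  H_2: rank ker ∂_2 − rank ∂_3 = (12 − 12) − 0 = 0, and there is no ∂_3, so H_2 = 0.

(K is a triangulation of the real projective plane RP^2.)

H_0 = Z,  H_1 = Z/2Z,  H_2 = 0.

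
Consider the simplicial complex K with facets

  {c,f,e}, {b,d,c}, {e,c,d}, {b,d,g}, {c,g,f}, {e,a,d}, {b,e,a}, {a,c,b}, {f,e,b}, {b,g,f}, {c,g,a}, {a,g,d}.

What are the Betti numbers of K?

b_0 = 1, b_1 = 0, b_2 = 0.

Take the total order a < b < c < d < e < f < g on the vertex set. Then K (dimension 2) consists of the simplices:

  0-simplices (7): a, b, c, d, e, f, g
  1-simplices (18): ab, ac, ad, ae, ag, bc, bd, be, bf, bg, cd, ce, cf, cg, de, dg, ef, fg
  2-simplices (12): abc, abe, acg, ade, adg, bcd, bdg, bef, bfg, cde, cef, cfg

Hence C_0 ≅ Z^7, C_1 ≅ Z^18, C_2 ≅ Z^12.

∂_1: C_1 → C_0 sends each edge [p,q] (with p < q) to q − p. For instance
  ∂ag = g − a.
As a 7×18 matrix over Z this has rank 6, with invariant factors (1,1,1,1,1,1).

The boundary map ∂_2: C_2 → C_1 maps a triangle to the signed sum of its edges. For instance
  ∂cfg = fg − cg + cf,
  ∂cde = de − ce + cd.
The resulting 18×12 matrix has rank 12, and its Smith normal form has invariant factors (1,1,1,1,1,1,1,1,1,1,1,2).

From H_k ≅ ker(∂_k) / im(∂_{k+1}) we obtain:

  H_0: rank C_0 − rank ∂_1 = 7 − 6 = 1, and the invariant factors of ∂_1 are all 1, so H_0 ≅ Z.
  H_1: rank ker ∂_1 − rank ∂_2 = (18 − 6) − 12 = 0, and ∂_2 has invariant factor 2 > 1, so H_1 ≅ Z/2Z.
  H_2: rank ker ∂_2 − rank ∂_3 = (12 − 12) − 0 = 0, and there is no ∂_3, so H_2 ≅ 0.

As a check, the Euler characteristic is 7 − 18 + 12 = 1, which agrees with 1 − 0 + 0 = 1.

Hence the Betti numbers are b_0 = 1, b_1 = 0, b_2 = 0.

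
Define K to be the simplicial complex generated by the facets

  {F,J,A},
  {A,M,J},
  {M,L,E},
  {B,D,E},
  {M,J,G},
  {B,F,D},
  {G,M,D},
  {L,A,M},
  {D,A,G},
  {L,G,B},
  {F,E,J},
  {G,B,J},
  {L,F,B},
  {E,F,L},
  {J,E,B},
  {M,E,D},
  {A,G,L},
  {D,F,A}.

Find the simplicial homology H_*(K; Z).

H_0 ≅ Z,  H_1 ≅ Z ⊕ Z/2,  H_2 = 0.

Fix the vertex order A < B < D < E < F < G < J < L < M and write every simplex with vertices in increasing order. Then dim K = 2 and the simplices of K are:

  0-simplices (9): A, B, D, E, F, G, J, L, M
  1-simplices (27): AD, AF, AG, AJ, AL, AM, BD, BE, BF, BG, BJ, BL, DE, DF, DG, DM, EF, EJ, EL, EM, FJ, FL, GJ, GL, GM, JM, LM
  2-simplices (18): ADF, ADG, AFJ, AGL, AJM, ALM, BDE, BDF, BEJ, BFL, BGJ, BGL, DEM, DGM, EFJ, EFL, ELM, GJM

giving chain groups C_0 ≅ Z^9, C_1 ≅ Z^27, C_2 ≅ Z^18.

Boundary ∂_1: C_1 → C_0 sends each edge [p,q] (with p < q) to q − p. For instance
  ∂GJ = J − G.
The resulting 9×27 matrix has rank 8, and its Smith normal form has invariant factors (1,1,1,1,1,1,1,1).

Boundary ∂_2: C_2 → C_1 acts by ∂[p,q,r] = [q,r] − [p,r] + [p,q]. For instance
  ∂EFL = FL − EL + EF,
  ∂ADG = DG − AG + AD.
The resulting 27×18 matrix has rank 18, and its Smith normal form has invariant factors (1,1,1,1,1,1,1,1,1,1,1,1,1,1,1,1,1,2).

Computing H_k = (kernel of ∂_k) / (image of ∂_{k+1}):

  H_0: rank C_0 − rank ∂_1 = 9 − 8 = 1, and the invariant factors of ∂_1 are all 1, so H_0 ≅ Z.
  H_1: rank ker ∂_1 − rank ∂_2 = (27 − 8) − 18 = 1, and ∂_2 has invariant factor 2 > 1, so H_1 ≅ Z ⊕ Z/2.
  H_2: rank ker ∂_2 − rank ∂_3 = (18 − 18) − 0 = 0, and there is no ∂_3, so H_2 ≅ 0.

(K is a triangulation of the Klein bottle.)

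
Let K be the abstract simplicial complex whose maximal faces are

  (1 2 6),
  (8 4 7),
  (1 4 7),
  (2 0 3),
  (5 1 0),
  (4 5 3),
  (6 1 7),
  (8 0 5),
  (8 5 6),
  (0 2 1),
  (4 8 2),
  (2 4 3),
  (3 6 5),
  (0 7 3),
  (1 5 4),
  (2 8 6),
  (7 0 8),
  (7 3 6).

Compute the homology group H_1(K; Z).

Order the vertices as 0 < 1 < 2 < 3 < 4 < 5 < 6 < 7 < 8. Listing each simplex with vertices in this order, K has dimension 2 with simplices:

  0-simplices (9): [0], [1], [2], [3], [4], [5], [6], [7], [8]
  1-simplices (27): (27 of them)
  2-simplices (18): [0,1,2], [0,1,5], [0,2,3], [0,3,7], [0,5,8], [0,7,8], [1,2,6], [1,4,5], [1,4,7], [1,6,7], [2,3,4], [2,4,8], [2,6,8], [3,4,5], [3,5,6], [3,6,7], [4,7,8], [5,6,8]

giving chain groups C_0 ≅ Z^9, C_1 ≅ Z^27, C_2 ≅ Z^18.

Boundary ∂_1: C_1 → C_0 sends each edge [p,q] (with p < q) to q − p. For instance
  ∂[0,7] = [7] − [0].
The 9×27 boundary matrix has rank 8 and Smith normal form diag(1,1,1,1,1,1,1,1).

∂_2: C_2 → C_1 sends each 2-simplex [p,q,r] to [q,r] − [p,r] + [p,q]. For instance
  ∂[3,5,6] = [5,6] − [3,6] + [3,5],
  ∂[1,6,7] = [6,7] − [1,7] + [1,6].
The resulting 27×18 matrix has rank 17, and its Smith normal form has invariant factors (1,1,1,1,1,1,1,1,1,1,1,1,1,1,1,1,1).

Now H_k = ker ∂_k / im ∂_{k+1}, so:

  H_1: rank ker ∂_1 − rank ∂_2 = (27 − 8) − 17 = 2, and the invariant factors of ∂_2 are all 1, so H_1 ≅ Z^2.

H_1 ≅ Z^2.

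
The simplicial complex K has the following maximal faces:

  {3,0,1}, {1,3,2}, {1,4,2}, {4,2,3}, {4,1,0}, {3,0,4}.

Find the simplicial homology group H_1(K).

Fix the vertex order 0 < 1 < 2 < 3 < 4 and write every simplex with vertices in increasing order. Then dim K = 2 and the simplices of K are:

  0-simplices (5): [0], [1], [2], [3], [4]
  1-simplices (9): [0,1], [0,3], [0,4], [1,2], [1,3], [1,4], [2,3], [2,4], [3,4]
  2-simplices (6): [0,1,3], [0,1,4], [0,3,4], [1,2,3], [1,2,4], [2,3,4]

so the chain groups are C_0 ≅ Z^5, C_1 ≅ Z^9, C_2 ≅ Z^6.

∂_1: C_1 → C_0 maps an edge to its endpoints' difference, ∂[p,q] = q − p.
This gives a 5×9 integer matrix of rank 4; reducing to Smith normal form yields diagonal entries (1,1,1,1).

The boundary map ∂_2: C_2 → C_1 sends each 2-simplex [p,q,r] to [q,r] − [p,r] + [p,q]. For instance
  ∂[1,2,3] = [2,3] − [1,3] + [1,2],
  ∂[0,3,4] = [3,4] − [0,4] + [0,3].
The 9×6 boundary matrix has rank 5 and Smith normal form diag(1,1,1,1,1).

Computing H_k = (kernel of ∂_k) / (image of ∂_{k+1}):

  H_1: rank ker ∂_1 − rank ∂_2 = (9 − 4) − 5 = 0, and the invariant factors of ∂_2 are all 1, so H_1 = 0.

H_1 = 0.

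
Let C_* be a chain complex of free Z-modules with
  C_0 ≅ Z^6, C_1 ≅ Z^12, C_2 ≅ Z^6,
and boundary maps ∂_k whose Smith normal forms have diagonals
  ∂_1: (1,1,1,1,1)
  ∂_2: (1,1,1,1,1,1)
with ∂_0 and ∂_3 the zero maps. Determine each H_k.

H_0: b_0 = 6 − 0 − 5 = 1; torsion from ∂_1 factors > 1: none. So H_0 = Z.
H_1: b_1 = 12 − 5 − 6 = 1; torsion from ∂_2 factors > 1: none. So H_1 = Z.
H_2: b_2 = 6 − 6 − 0 = 0; torsion from ∂_3 factors > 1: none. So H_2 = 0.

H_0 = Z,  H_1 = Z,  H_2 = 0.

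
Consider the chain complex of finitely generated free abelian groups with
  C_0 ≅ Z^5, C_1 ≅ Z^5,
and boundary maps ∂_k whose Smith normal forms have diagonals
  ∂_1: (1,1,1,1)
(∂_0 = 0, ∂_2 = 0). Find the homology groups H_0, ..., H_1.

H_0: b_0 = 5 − 0 − 4 = 1; torsion from ∂_1 factors > 1: none. So H_0 ≅ Z.
H_1: b_1 = 5 − 4 − 0 = 1; torsion from ∂_2 factors > 1: none. So H_1 ≅ Z.

H_0 ≅ Z,  H_1 ≅ Z.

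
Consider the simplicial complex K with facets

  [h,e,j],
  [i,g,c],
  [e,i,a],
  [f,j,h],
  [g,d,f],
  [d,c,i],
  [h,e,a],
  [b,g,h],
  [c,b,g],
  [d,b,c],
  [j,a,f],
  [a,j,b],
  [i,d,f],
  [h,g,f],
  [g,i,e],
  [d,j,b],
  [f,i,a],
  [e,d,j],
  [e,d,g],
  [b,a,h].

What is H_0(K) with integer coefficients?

H_0 = Z.

Take the total order a < b < c < d < e < f < g < h < i < j on the vertex set. Then K (dimension 2) consists of the simplices:

  0-simplices (10): a, b, c, d, e, f, g, h, i, j
  1-simplices (30): ab, ae, af, ah, ai, aj, bc, bd, bg, bh, bj, cd, cg, ci, de, df, dg, di, dj, eg, eh, ei, ej, fg, fh, fi, fj, gh, gi, hj
  2-simplices (20): abh, abj, aeh, aei, afi, afj, bcd, bcg, bdj, bgh, cdi, cgi, deg, dej, dfg, dfi, egi, ehj, fgh, fhj

Hence C_0 ≅ Z^10, C_1 ≅ Z^30, C_2 ≅ Z^20.

The boundary map ∂_1: C_1 → C_0 is given by ∂[p,q] = [q] − [p]. For instance
  ∂af = f − a.
As a 10×30 matrix over Z this has rank 9, with invariant factors (1,1,1,1,1,1,1,1,1).

Boundary ∂_2: C_2 → C_1 maps a triangle to the signed sum of its edges. For instance
  ∂abj = bj − aj + ab,
  ∂abh = bh − ah + ab.
The 30×20 boundary matrix has rank 20 and Smith normal form diag(1,1,1,1,1,1,1,1,1,1,1,1,1,1,1,1,1,1,1,2).

Computing H_k = (kernel of ∂_k) / (image of ∂_{k+1}):

  H_0: rank C_0 − rank ∂_1 = 10 − 9 = 1, and the invariant factors of ∂_1 are all 1, so H_0 ≅ Z.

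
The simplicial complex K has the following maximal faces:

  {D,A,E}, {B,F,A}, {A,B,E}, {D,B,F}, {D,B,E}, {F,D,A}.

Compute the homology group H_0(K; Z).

Fix the vertex order A < B < D < E < F and write every simplex with vertices in increasing order. Then dim K = 2 and the simplices of K are:

  0-simplices (5): A, B, D, E, F
  1-simplices (9): AB, AD, AE, AF, BD, BE, BF, DE, DF
  2-simplices (6): ABE, ABF, ADE, ADF, BDE, BDF

so the chain groups are C_0 ≅ Z^5, C_1 ≅ Z^9, C_2 ≅ Z^6.

Boundary ∂_1: C_1 → C_0 sends each edge [p,q] (with p < q) to q − p.
This gives a 5×9 integer matrix of rank 4; reducing to Smith normal form yields diagonal entries (1,1,1,1).

The boundary map ∂_2: C_2 → C_1 acts by ∂[p,q,r] = [q,r] − [p,r] + [p,q]. For instance
  ∂ADF = DF − AF + AD,
  ∂BDF = DF − BF + BD.
This gives a 9×6 integer matrix of rank 5; reducing to Smith normal form yields diagonal entries (1,1,1,1,1).

Reading off H_k = ker ∂_k / im ∂_{k+1}:

  H_0: rank C_0 − rank ∂_1 = 5 − 4 = 1, and the invariant factors of ∂_1 are all 1, so H_0 = Z.

H_0 ≅ Z.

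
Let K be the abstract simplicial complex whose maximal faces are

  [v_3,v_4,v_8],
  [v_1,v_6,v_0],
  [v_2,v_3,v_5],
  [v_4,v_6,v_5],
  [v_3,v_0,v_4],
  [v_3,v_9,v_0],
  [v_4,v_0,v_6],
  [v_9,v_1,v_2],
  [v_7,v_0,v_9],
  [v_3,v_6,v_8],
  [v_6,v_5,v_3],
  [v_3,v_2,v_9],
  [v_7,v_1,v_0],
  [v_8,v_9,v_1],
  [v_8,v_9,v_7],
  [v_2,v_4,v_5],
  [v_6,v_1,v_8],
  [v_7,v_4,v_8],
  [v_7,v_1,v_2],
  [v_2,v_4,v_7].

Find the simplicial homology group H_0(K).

H_0 ≅ Z.

Fix the vertex order v_0 < v_1 < v_2 < v_3 < v_4 < v_5 < v_6 < v_7 < v_8 < v_9 and write every simplex with vertices in increasing order. Then dim K = 2 and the simplices of K are:

  0-simplices (10): [v_0], [v_1], [v_2], [v_3], [v_4], [v_5], [v_6], [v_7], [v_8], [v_9]
  1-simplices (30): (30 of them)
  2-simplices (20): (20 of them)

Hence C_0 ≅ Z^10, C_1 ≅ Z^30, C_2 ≅ Z^20.

The boundary map ∂_1: C_1 → C_0 sends each edge [p,q] (with p < q) to q − p.
The resulting 10×30 matrix has rank 9, and its Smith normal form has invariant factors (1,1,1,1,1,1,1,1,1).

Boundary ∂_2: C_2 → C_1 maps a triangle to the signed sum of its edges. For instance
  ∂[v_2,v_3,v_9] = [v_3,v_9] − [v_2,v_9] + [v_2,v_3],
  ∂[v_1,v_2,v_9] = [v_2,v_9] − [v_1,v_9] + [v_1,v_2].
The resulting 30×20 matrix has rank 20, and its Smith normal form has invariant factors (1,1,1,1,1,1,1,1,1,1,1,1,1,1,1,1,1,1,1,2).

Computing H_k = (kernel of ∂_k) / (image of ∂_{k+1}):

  H_0: rank C_0 − rank ∂_1 = 10 − 9 = 1, and the invariant factors of ∂_1 are all 1, so H_0 ≅ Z.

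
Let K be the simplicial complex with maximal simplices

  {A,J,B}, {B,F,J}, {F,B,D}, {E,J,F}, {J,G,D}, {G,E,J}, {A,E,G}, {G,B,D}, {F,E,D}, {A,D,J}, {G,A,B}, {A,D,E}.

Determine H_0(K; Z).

Fix the vertex order A < B < D < E < F < G < J and write every simplex with vertices in increasing order. Then dim K = 2 and the simplices of K are:

  0-simplices (7): A, B, D, E, F, G, J
  1-simplices (18): AB, AD, AE, AG, AJ, BD, BF, BG, BJ, DE, DF, DG, DJ, EF, EG, EJ, FJ, GJ
  2-simplices (12): ABG, ABJ, ADE, ADJ, AEG, BDF, BDG, BFJ, DEF, DGJ, EFJ, EGJ

giving chain groups C_0 ≅ Z^7, C_1 ≅ Z^18, C_2 ≅ Z^12.

∂_1: C_1 → C_0 sends each edge [p,q] (with p < q) to q − p. For instance
  ∂DJ = J − D.
The 7×18 boundary matrix has rank 6 and Smith normal form diag(1,1,1,1,1,1).

Boundary ∂_2: C_2 → C_1 sends each 2-simplex [p,q,r] to [q,r] − [p,r] + [p,q]. For instance
  ∂ADJ = DJ − AJ + AD,
  ∂BFJ = FJ − BJ + BF.
The 18×12 boundary matrix has rank 12 and Smith normal form diag(1,1,1,1,1,1,1,1,1,1,1,2).

From H_k ≅ ker(∂_k) / im(∂_{k+1}) we obtain:

  H_0: rank C_0 − rank ∂_1 = 7 − 6 = 1, and the invariant factors of ∂_1 are all 1, so H_0 ≅ Z.

(K is a triangulation of the real projective plane RP^2.)

H_0 ≅ Z.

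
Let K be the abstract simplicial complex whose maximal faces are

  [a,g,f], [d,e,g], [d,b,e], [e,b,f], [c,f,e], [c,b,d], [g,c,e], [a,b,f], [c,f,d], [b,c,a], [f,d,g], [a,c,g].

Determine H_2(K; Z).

K has 7 vertices, 18 edges, 12 triangles.
rank ∂_2 = 12, rank ∂_3 = 0 ⇒ b_2 = 12 − 12 − 0 = 0. So H_2 ≅ 0.

H_2 = 0.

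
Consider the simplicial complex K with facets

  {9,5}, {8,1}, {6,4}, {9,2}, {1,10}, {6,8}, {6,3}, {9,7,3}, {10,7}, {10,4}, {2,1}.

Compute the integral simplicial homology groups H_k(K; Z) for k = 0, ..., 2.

H_0 ≅ Z,  H_1 ≅ Z^3,  H_2 = 0.

Order the vertices as 1 < 2 < 3 < 4 < 5 < 6 < 7 < 8 < 9 < 10. Listing each simplex with vertices in this order, K has dimension 2 with simplices:

  0-simplices (10): [1], [2], [3], [4], [5], [6], [7], [8], [9], [10]
  1-simplices (13): [1,2], [1,8], [1,10], [2,9], [3,6], [3,7], [3,9], [4,6], [4,10], [5,9], [6,8], [7,9], [7,10]
  2-simplices (1): [3,7,9]

so the chain groups are C_0 ≅ Z^10, C_1 ≅ Z^13, C_2 ≅ Z^1.

Boundary ∂_1: C_1 → C_0 maps an edge to its endpoints' difference, ∂[p,q] = q − p. For instance
  ∂[7,10] = [10] − [7].
As a 10×13 matrix over Z this has rank 9, with invariant factors (1,1,1,1,1,1,1,1,1).

The boundary map ∂_2: C_2 → C_1 acts by ∂[p,q,r] = [q,r] − [p,r] + [p,q]. For instance
  ∂[3,7,9] = [7,9] − [3,9] + [3,7].
The resulting 13×1 matrix has rank 1, and its Smith normal form has invariant factors (1).

Reading off H_k = ker ∂_k / im ∂_{k+1}:

  H_0: rank C_0 − rank ∂_1 = 10 − 9 = 1, and the invariant factors of ∂_1 are all 1, so H_0 ≅ Z.
  H_1: rank ker ∂_1 − rank ∂_2 = (13 − 9) − 1 = 3, and the invariant factors of ∂_2 are all 1, so H_1 ≅ Z^3.
  H_2: rank ker ∂_2 − rank ∂_3 = (1 − 1) − 0 = 0, and there is no ∂_3, so H_2 ≅ 0.

As a check, the Euler characteristic is 10 − 13 + 1 = -2, which agrees with 1 − 3 + 0 = -2.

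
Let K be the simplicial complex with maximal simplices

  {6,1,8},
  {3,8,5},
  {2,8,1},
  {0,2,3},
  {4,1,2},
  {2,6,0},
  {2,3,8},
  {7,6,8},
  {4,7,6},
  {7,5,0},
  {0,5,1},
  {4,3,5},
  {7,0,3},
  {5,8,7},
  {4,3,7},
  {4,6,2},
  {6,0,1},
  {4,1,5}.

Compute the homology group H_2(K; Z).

Order the vertices as 0 < 1 < 2 < 3 < 4 < 5 < 6 < 7 < 8. Listing each simplex with vertices in this order, K has dimension 2 with simplices:

  0-simplices (9): [0], [1], [2], [3], [4], [5], [6], [7], [8]
  1-simplices (27): (27 of them)
  2-simplices (18): [0,1,5], [0,1,6], [0,2,3], [0,2,6], [0,3,7], [0,5,7], [1,2,4], [1,2,8], [1,4,5], [1,6,8], [2,3,8], [2,4,6], [3,4,5], [3,4,7], [3,5,8], [4,6,7], [5,7,8], [6,7,8]

giving chain groups C_0 ≅ Z^9, C_1 ≅ Z^27, C_2 ≅ Z^18.

∂_1: C_1 → C_0 sends each edge [p,q] (with p < q) to q − p. For instance
  ∂[0,5] = [5] − [0].
As a 9×27 matrix over Z this has rank 8, with invariant factors (1,1,1,1,1,1,1,1).

The boundary map ∂_2: C_2 → C_1 sends each 2-simplex [p,q,r] to [q,r] − [p,r] + [p,q]. For instance
  ∂[1,2,8] = [2,8] − [1,8] + [1,2],
  ∂[3,5,8] = [5,8] − [3,8] + [3,5].
The 27×18 boundary matrix has rank 18 and Smith normal form diag(1,1,1,1,1,1,1,1,1,1,1,1,1,1,1,1,1,2).

From H_k ≅ ker(∂_k) / im(∂_{k+1}) we obtain:

  H_2: rank ker ∂_2 − rank ∂_3 = (18 − 18) − 0 = 0, and there is no ∂_3, so H_2 = 0.

H_2 = 0.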